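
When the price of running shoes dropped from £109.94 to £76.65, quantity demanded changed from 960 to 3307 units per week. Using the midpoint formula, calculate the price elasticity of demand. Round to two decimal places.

%Δq = (3307 − 960)/[(960 + 3307)/2] = 2347/2133.5 ≈ 1.1001.
%Δp = (76.65 − 109.94)/[(109.94 + 76.65)/2] = -33.29/93.295 ≈ -0.3568.
Arc elasticity E = %Δq/%Δp ≈ 1.1001/-0.3568 ≈ -3.08.
|E| > 1: demand is elastic over this range.

-3.08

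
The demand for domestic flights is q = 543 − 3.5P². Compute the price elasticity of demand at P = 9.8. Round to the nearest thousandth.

-3.250

At P = 9.8, q = 206.86.
dq/dP = −2·3.5·P = −68.6.
Point elasticity E = (dq/dP)·(P/q) = -68.6 × 9.8/206.86 ≈ -3.250.
|E| > 1, so demand is elastic at this price.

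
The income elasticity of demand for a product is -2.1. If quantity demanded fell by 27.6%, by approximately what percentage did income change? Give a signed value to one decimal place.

%ΔQ ≈ E × %ΔI ⇒ %ΔI = %ΔQ / E = (-27.6%)/(-2.1) ≈ 13.1%.

13.1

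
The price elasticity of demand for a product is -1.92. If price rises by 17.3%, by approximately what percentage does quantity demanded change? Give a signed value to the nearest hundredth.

%ΔQ ≈ E × %ΔP = (-1.92) × (17.3%) ≈ -33.22%.

-33.22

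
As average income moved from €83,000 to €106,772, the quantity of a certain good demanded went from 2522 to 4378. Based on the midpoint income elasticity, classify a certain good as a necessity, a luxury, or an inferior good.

%ΔQ = (4378 − 2522)/[(2522+4378)/2] = 1856/3450 ≈ 0.5380.
%ΔM = (106,772 − 83,000)/[(83,000+106,772)/2] = 23772/94886 ≈ 0.2505.
E_I = %ΔQ/%ΔM ≈ 2.147.
E_I > 1: normal good (luxury).

luxury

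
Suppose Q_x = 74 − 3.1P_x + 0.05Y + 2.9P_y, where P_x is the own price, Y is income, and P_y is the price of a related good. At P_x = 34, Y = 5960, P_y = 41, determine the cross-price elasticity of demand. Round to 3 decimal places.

0.308

Q_x = 74 − 3.1(34) + 0.05(5960) + 2.9(41) = 74 − 105.4 + 298 + 118.9 = 385.5.
∂Q_x/∂P_y = +2.9, so E_xy = 2.9·(41/385.5) ≈ 0.308.
E_xy > 0: the goods are substitutes.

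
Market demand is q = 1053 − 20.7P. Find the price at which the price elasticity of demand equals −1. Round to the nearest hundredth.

For linear demand q = a − bP, E = −bP/(a − bP). |E| = 1 ⇒ bP = a − bP ⇒ P = a/(2b).
P = 1053/(2·20.7) ≈ 25.43.

25.43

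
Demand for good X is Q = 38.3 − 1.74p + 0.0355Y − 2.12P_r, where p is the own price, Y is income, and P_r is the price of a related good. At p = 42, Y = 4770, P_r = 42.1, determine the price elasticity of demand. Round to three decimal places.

Q = 38.3 − 1.74(42) + 0.0355(4770) − 2.12(42.1) = 38.3 − 73.08 + 169.335 − 89.252 = 45.303.
∂Q/∂p = −1.74, so E_p = (−1.74)·(42/45.303) ≈ -1.613.
|E_p| > 1: demand is elastic.

-1.613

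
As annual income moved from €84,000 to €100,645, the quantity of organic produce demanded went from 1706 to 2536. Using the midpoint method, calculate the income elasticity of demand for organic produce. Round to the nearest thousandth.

%ΔQ = (2536 − 1706)/[(1706+2536)/2] = 830/2121 ≈ 0.3913.
%ΔI = (100,645 − 84,000)/[(84,000+100,645)/2] = 16645/92322.5 ≈ 0.1803.
E_I = %ΔQ/%ΔI ≈ 2.171.
E_I > 1: normal good (luxury).

2.171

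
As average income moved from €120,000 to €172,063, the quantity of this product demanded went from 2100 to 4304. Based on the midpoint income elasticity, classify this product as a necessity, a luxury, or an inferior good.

%ΔQ = (4304 − 2100)/[(2100+4304)/2] = 2204/3202 ≈ 0.6883.
%ΔM = (172,063 − 120,000)/[(120,000+172,063)/2] = 52063/146031.5 ≈ 0.3565.
E_I = %ΔQ/%ΔM ≈ 1.931.
E_I > 1: normal good (luxury).

luxury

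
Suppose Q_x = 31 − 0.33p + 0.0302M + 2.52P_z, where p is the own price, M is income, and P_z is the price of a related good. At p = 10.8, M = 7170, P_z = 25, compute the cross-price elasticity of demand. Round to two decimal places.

0.21

First evaluate Q_x: 31 − 0.33(10.8) + 0.0302(7170) + 2.52(25) = 31 − 3.564 + 216.534 + 63 = 306.97.
∂Q_x/∂P_z = +2.52, so E_xy = 2.52·(25/306.97) ≈ 0.21.
E_xy > 0: the goods are substitutes.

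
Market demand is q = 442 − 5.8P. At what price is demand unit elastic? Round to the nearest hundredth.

38.10

For linear demand q = a − bP, E = −bP/(a − bP). |E| = 1 ⇒ bP = a − bP ⇒ P = a/(2b).
P = 442/(2·5.8) ≈ 38.10.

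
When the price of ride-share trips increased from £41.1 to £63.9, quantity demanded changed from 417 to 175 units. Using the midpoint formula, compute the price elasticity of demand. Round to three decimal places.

%Δq = (175 − 417)/[(417 + 175)/2] = -242/296 ≈ -0.8176.
%ΔP = (63.9 − 41.1)/[(41.1 + 63.9)/2] = 22.8/52.5 ≈ 0.4343.
Arc elasticity E = %Δq/%ΔP ≈ -0.8176/0.4343 ≈ -1.883.
|E| > 1: demand is elastic over this range.

-1.883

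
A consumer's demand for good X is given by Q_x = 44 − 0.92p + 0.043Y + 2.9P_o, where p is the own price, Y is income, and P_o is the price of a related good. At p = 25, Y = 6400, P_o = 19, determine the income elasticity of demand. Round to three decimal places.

0.783

Q_x = 44 − 0.92(25) + 0.043(6400) + 2.9(19) = 44 − 23 + 275.2 + 55.1 = 351.3.
∂Q_x/∂Y = +0.043, so E_I = 0.043·(6400/351.3) ≈ 0.783.
E_I ∈ (0,1): normal good (necessity).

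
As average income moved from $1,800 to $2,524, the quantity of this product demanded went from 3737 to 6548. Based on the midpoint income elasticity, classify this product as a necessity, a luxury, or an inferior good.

%ΔQ = (6548 − 3737)/[(3737+6548)/2] = 2811/5142.5 ≈ 0.5466.
%ΔI = (2,524 − 1,800)/[(1,800+2,524)/2] = 724/2162 ≈ 0.3349.
E_I = %ΔQ/%ΔI ≈ 1.632.
E_I > 1: normal good (luxury).

luxury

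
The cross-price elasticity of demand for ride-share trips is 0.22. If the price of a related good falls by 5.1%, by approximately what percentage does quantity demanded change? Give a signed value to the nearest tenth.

-1.1

%ΔQ ≈ E × %ΔP_y = (0.22) × (-5.1%) ≈ -1.1%.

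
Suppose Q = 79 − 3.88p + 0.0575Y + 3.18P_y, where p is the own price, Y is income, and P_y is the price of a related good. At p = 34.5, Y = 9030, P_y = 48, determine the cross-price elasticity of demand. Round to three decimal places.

0.247

At the given point, Q = 79 − 3.88(34.5) + 0.0575(9030) + 3.18(48) = 79 − 133.86 + 519.225 + 152.64 = 617.005.
∂Q/∂P_y = +3.18, so E_xy = 3.18·(48/617.005) ≈ 0.247.
E_xy > 0: the goods are substitutes.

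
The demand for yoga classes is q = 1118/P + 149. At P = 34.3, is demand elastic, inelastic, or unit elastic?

inelastic

At P = 34.3, q = 181.5948.
dq/dP = −1118/P² = −0.9503.
Point elasticity E = (dq/dP)·(P/q) = -0.9503 × 34.3/181.5948 ≈ -0.179.
|E| ≈ 0.179 < 1, so demand is inelastic.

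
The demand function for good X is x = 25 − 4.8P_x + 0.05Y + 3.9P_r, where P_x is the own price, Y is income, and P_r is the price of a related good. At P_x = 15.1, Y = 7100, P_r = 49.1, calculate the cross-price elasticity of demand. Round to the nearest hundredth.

0.38

At the given point, x = 25 − 4.8(15.1) + 0.05(7100) + 3.9(49.1) = 25 − 72.48 + 355 + 191.49 = 499.01.
∂x/∂P_r = +3.9, so E_xy = 3.9·(49.1/499.01) ≈ 0.38.
E_xy > 0: the goods are substitutes.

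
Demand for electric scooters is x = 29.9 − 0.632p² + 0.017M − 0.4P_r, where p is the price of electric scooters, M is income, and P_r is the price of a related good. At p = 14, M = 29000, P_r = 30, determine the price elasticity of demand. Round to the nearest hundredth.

At the given point, x = 29.9 − 0.632(14)² + 0.017(29000) − 0.4(30) = 29.9 − 123.872 + 493 − 12 = 387.028.
∂x/∂p = −2·0.632·p = -17.696, so E_p = -17.696·(14/387.028) ≈ -0.64.
|E_p| < 1: demand is inelastic.

-0.64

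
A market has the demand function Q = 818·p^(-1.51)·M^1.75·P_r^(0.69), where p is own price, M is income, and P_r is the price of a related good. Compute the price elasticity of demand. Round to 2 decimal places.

For a Cobb–Douglas (constant-elasticity) form Q = A·p^α·…, the elasticity with respect to p equals the exponent α at every point.
Here the exponent on p is -1.51, so the price elasticity of demand is -1.51.

-1.51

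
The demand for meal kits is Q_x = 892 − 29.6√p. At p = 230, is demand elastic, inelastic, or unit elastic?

At p = 230, Q_x = 443.0938.
dQ_x/dp = −29.6/(2√p) = −29.6/(2·15.1658).
Point elasticity E = (dQ_x/dp)·(p/Q_x) = -0.9759 × 230/443.0938 ≈ -0.507.
|E| ≈ 0.507 < 1, so demand is inelastic.

inelastic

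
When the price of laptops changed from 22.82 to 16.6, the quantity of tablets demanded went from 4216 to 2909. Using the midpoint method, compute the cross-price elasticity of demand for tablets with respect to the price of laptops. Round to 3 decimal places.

%ΔQ_x = (2909 − 4216)/[(4216+2909)/2] = -1307/3562.5 ≈ -0.3669.
%ΔP_y = (16.6 − 22.82)/[(22.82+16.6)/2] ≈ -0.3156.
E_xy = -0.3669/-0.3156 ≈ 1.163.
E_xy > 0, so tablets and laptops are substitutes.

1.163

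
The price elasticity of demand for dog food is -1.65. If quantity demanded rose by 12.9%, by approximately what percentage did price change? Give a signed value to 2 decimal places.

%ΔQ ≈ E × %ΔP ⇒ %ΔP = %ΔQ / E = (12.9%)/(-1.65) ≈ -7.82%.

-7.82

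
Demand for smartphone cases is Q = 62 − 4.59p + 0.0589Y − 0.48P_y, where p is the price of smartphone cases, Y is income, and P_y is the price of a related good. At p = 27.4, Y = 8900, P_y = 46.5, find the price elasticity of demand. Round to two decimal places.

-0.29

Substituting, Q = 62 − 4.59(27.4) + 0.0589(8900) − 0.48(46.5) = 62 − 125.766 + 524.21 − 22.32 = 438.124.
∂Q/∂p = −4.59, so E_p = (−4.59)·(27.4/438.124) ≈ -0.29.
|E_p| < 1: demand is inelastic.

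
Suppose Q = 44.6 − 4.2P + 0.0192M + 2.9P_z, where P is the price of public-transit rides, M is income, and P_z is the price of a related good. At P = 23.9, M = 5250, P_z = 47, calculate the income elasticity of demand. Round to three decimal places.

Evaluating quantity at (P, M, P_z) gives Q = 44.6 − 4.2(23.9) + 0.0192(5250) + 2.9(47) = 44.6 − 100.38 + 100.8 + 136.3 = 181.32.
∂Q/∂M = +0.0192, so E_I = 0.0192·(5250/181.32) ≈ 0.556.
E_I ∈ (0,1): normal good (necessity).

0.556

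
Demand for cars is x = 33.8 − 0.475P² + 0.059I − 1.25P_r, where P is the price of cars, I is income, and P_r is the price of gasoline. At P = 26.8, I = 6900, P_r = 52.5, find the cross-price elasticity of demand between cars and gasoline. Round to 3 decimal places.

Evaluating quantity at (P, I, P_r) gives x = 33.8 − 0.475(26.8)² + 0.059(6900) − 1.25(52.5) = 33.8 − 341.164 + 407.1 − 65.625 = 34.111.
∂x/∂P_r = −1.25, so E_xy = -1.25·(52.5/34.111) ≈ -1.924.
E_xy < 0: the goods are complements.

-1.924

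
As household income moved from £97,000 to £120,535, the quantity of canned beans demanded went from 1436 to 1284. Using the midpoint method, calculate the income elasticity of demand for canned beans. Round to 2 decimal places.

-0.52

%ΔQ = (1284 − 1436)/[(1436+1284)/2] = -152/1360 ≈ -0.1118.
%ΔI = (120,535 − 97,000)/[(97,000+120,535)/2] = 23535/108767.5 ≈ 0.2164.
E_I = %ΔQ/%ΔI ≈ -0.52.
E_I < 0: inferior good.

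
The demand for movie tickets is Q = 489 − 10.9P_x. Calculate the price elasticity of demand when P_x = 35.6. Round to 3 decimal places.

-3.844

At P_x = 35.6, Q = 100.96.
dQ/dP_x = −10.9.
Point elasticity E = (dQ/dP_x)·(P_x/Q) = -10.9 × 35.6/100.96 ≈ -3.844.
|E| > 1, so demand is elastic at this price.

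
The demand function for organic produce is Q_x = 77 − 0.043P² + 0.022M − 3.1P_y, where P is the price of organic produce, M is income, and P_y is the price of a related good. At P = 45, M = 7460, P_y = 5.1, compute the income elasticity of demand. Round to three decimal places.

1.187

Q_x = 77 − 0.043(45)² + 0.022(7460) − 3.1(5.1) = 77 − 87.075 + 164.12 − 15.81 = 138.235.
∂Q_x/∂M = +0.022, so E_I = 0.022·(7460/138.235) ≈ 1.187.
E_I > 1: normal good (luxury).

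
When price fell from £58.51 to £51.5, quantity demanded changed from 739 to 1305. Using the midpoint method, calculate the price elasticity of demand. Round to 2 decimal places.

-4.35

%ΔQ = (1305 − 739)/[(739 + 1305)/2] = 566/1022 ≈ 0.5538.
%ΔP = (51.5 − 58.51)/[(58.51 + 51.5)/2] = -7.01/55.005 ≈ -0.1274.
Arc elasticity E = %ΔQ/%ΔP ≈ 0.5538/-0.1274 ≈ -4.35.
|E| > 1: demand is elastic over this range.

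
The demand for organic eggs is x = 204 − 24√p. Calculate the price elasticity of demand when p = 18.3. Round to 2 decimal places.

-0.51

At p = 18.3, x = 101.3316.
dx/dp = −24/(2√p) = −24/(2·4.2778).
Point elasticity E = (dx/dp)·(p/x) = -2.8051 × 18.3/101.3316 ≈ -0.51.
|E| < 1, so demand is inelastic at this price.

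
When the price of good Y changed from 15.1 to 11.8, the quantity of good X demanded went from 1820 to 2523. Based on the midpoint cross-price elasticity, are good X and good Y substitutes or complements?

complements

%ΔQ_x = (2523 − 1820)/[(1820+2523)/2] = 703/2171.5 ≈ 0.3237.
%ΔP_y = (11.8 − 15.1)/[(15.1+11.8)/2] ≈ -0.2454.
E_xy = 0.3237/-0.2454 ≈ -1.319.
E_xy < 0, so the goods are complements.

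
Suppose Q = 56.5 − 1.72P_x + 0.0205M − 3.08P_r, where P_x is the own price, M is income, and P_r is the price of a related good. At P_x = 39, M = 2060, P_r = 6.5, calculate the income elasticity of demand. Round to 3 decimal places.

First evaluate Q: 56.5 − 1.72(39) + 0.0205(2060) − 3.08(6.5) = 56.5 − 67.08 + 42.23 − 20.02 = 11.63.
∂Q/∂M = +0.0205, so E_I = 0.0205·(2060/11.63) ≈ 3.631.
E_I > 1: normal good (luxury).

3.631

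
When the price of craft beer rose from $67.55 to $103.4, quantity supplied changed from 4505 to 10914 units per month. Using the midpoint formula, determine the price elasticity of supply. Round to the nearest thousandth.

1.982

%Δq = (10914 − 4505)/[(4505 + 10914)/2] = 6409/7709.5 ≈ 0.8313.
%ΔP = (103.4 − 67.55)/[(67.55 + 103.4)/2] = 35.85/85.475 ≈ 0.4194.
Arc elasticity E = %Δq/%ΔP ≈ 0.8313/0.4194 ≈ 1.982.
|E| > 1: supply is elastic over this range.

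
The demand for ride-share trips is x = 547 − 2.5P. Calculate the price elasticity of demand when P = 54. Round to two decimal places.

At P = 54, x = 412.
dx/dP = −2.5.
Point elasticity E = (dx/dP)·(P/x) = -2.5 × 54/412 ≈ -0.33.
|E| < 1, so demand is inelastic at this price.

-0.33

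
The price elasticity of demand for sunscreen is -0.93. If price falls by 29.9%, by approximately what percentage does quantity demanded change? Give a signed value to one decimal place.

%ΔQ ≈ E × %ΔP = (-0.93) × (-29.9%) ≈ 27.8%.

27.8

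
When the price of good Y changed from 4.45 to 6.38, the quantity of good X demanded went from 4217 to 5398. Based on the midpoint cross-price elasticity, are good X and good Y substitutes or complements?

%ΔQ_x = (5398 − 4217)/[(4217+5398)/2] = 1181/4807.5 ≈ 0.2457.
%ΔP_y = (6.38 − 4.45)/[(4.45+6.38)/2] ≈ 0.3564.
E_xy = 0.2457/0.3564 ≈ 0.689.
E_xy > 0, so the goods are substitutes.

substitutes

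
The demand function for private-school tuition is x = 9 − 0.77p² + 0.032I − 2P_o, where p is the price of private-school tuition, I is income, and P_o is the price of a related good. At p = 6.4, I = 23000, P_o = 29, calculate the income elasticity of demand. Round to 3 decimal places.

1.123

First evaluate x: 9 − 0.77(6.4)² + 0.032(23000) − 2(29) = 9 − 31.5392 + 736 − 58 = 655.4608.
∂x/∂I = +0.032, so E_I = 0.032·(23000/655.4608) ≈ 1.123.
E_I > 1: normal good (luxury).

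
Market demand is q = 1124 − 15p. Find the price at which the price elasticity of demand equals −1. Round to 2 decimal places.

For linear demand q = a − bp, E = −bp/(a − bp). |E| = 1 ⇒ bp = a − bp ⇒ p = a/(2b).
p = 1124/(2·15) ≈ 37.47.

37.47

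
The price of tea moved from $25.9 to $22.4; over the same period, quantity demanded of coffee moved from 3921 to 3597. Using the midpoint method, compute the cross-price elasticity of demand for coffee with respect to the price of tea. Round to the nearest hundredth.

0.59

%ΔQ_x = (3597 − 3921)/[(3921+3597)/2] = -324/3759 ≈ -0.0862.
%ΔP_y = (22.4 − 25.9)/[(25.9+22.4)/2] ≈ -0.1449.
E_xy = -0.0862/-0.1449 ≈ 0.59.
E_xy > 0, so coffee and tea are substitutes.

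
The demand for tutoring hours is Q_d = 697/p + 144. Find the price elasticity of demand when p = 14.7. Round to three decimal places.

At p = 14.7, Q_d = 191.415.
dQ_d/dp = −697/p² = −3.2255.
Point elasticity E = (dQ_d/dp)·(p/Q_d) = -3.2255 × 14.7/191.415 ≈ -0.248.
|E| < 1, so demand is inelastic at this price.

-0.248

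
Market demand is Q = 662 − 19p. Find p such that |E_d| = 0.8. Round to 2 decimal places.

Set −bp/(a − bp) = −0.8 ⇒ bp = 0.8(a − bp) ⇒ bp(1+0.8) = 0.8·a.
p = 0.8·662/(19·1.8) ≈ 15.49.

15.49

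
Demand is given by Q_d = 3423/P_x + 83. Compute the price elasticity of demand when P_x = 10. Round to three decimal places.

At P_x = 10, Q_d = 425.3.
dQ_d/dP_x = −3423/P_x² = −34.23.
Point elasticity E = (dQ_d/dP_x)·(P_x/Q_d) = -34.23 × 10/425.3 ≈ -0.805.
|E| < 1, so demand is inelastic at this price.

-0.805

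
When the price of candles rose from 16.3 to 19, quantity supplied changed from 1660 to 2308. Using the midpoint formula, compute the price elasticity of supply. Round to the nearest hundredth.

2.14

%ΔQ = (2308 − 1660)/[(1660 + 2308)/2] = 648/1984 ≈ 0.3266.
%ΔP = (19 − 16.3)/[(16.3 + 19)/2] = 2.7/17.65 ≈ 0.1530.
Arc elasticity E = %ΔQ/%ΔP ≈ 0.3266/0.1530 ≈ 2.14.
|E| > 1: supply is elastic over this range.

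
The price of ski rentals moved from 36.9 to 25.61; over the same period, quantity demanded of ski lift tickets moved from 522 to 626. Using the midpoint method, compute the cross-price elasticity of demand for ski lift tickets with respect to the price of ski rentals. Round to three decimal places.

-0.502

%ΔQ_x = (626 − 522)/[(522+626)/2] = 104/574 ≈ 0.1812.
%ΔP_y = (25.61 − 36.9)/[(36.9+25.61)/2] ≈ -0.3612.
E_xy = 0.1812/-0.3612 ≈ -0.502.
E_xy < 0, so ski lift tickets and ski rentals are complements.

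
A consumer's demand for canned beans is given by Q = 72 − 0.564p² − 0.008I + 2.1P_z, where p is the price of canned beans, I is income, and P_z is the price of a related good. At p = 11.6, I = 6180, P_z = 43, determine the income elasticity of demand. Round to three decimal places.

-1.337

First evaluate Q: 72 − 0.564(11.6)² − 0.008(6180) + 2.1(43) = 72 − 75.8918 − 49.44 + 90.3 = 36.9682.
∂Q/∂I = −0.008, so E_I = -0.008·(6180/36.9682) ≈ -1.337.
E_I < 0: inferior good.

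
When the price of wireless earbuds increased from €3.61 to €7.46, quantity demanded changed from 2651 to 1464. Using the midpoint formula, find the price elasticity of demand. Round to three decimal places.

%ΔQ = (1464 − 2651)/[(2651 + 1464)/2] = -1187/2057.5 ≈ -0.5769.
%Δp = (7.46 − 3.61)/[(3.61 + 7.46)/2] = 3.85/5.535 ≈ 0.6956.
Arc elasticity E = %ΔQ/%Δp ≈ -0.5769/0.6956 ≈ -0.829.
|E| < 1: demand is inelastic over this range.

-0.829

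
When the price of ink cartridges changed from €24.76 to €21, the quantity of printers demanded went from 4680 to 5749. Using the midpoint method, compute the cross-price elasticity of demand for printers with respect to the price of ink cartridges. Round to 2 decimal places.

%ΔQ_x = (5749 − 4680)/[(4680+5749)/2] = 1069/5214.5 ≈ 0.2050.
%ΔP_y = (21 − 24.76)/[(24.76+21)/2] ≈ -0.1643.
E_xy = 0.2050/-0.1643 ≈ -1.25.
E_xy < 0, so printers and ink cartridges are complements.

-1.25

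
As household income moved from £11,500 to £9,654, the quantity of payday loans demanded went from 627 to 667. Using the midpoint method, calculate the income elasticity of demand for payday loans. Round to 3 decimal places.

-0.354

%ΔQ = (667 − 627)/[(627+667)/2] = 40/647 ≈ 0.0618.
%ΔI = (9,654 − 11,500)/[(11,500+9,654)/2] = -1846/10577 ≈ -0.1745.
E_I = %ΔQ/%ΔI ≈ -0.354.
E_I < 0: inferior good.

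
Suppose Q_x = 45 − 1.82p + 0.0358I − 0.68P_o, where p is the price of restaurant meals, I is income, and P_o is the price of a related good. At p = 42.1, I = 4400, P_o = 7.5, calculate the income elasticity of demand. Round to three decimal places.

At the given point, Q_x = 45 − 1.82(42.1) + 0.0358(4400) − 0.68(7.5) = 45 − 76.622 + 157.52 − 5.1 = 120.798.
∂Q_x/∂I = +0.0358, so E_I = 0.0358·(4400/120.798) ≈ 1.304.
E_I > 1: normal good (luxury).

1.304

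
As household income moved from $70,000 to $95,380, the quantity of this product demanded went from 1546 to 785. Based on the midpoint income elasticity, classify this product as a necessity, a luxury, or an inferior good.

%ΔQ = (785 − 1546)/[(1546+785)/2] = -761/1165.5 ≈ -0.6529.
%ΔM = (95,380 − 70,000)/[(70,000+95,380)/2] = 25380/82690 ≈ 0.3069.
E_I = %ΔQ/%ΔM ≈ -2.127.
E_I < 0: inferior good.

inferior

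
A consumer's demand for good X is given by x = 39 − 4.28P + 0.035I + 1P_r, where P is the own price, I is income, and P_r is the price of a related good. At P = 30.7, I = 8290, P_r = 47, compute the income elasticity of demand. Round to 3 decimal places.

At the given point, x = 39 − 4.28(30.7) + 0.035(8290) + 1(47) = 39 − 131.396 + 290.15 + 47 = 244.754.
∂x/∂I = +0.035, so E_I = 0.035·(8290/244.754) ≈ 1.185.
E_I > 1: normal good (luxury).

1.185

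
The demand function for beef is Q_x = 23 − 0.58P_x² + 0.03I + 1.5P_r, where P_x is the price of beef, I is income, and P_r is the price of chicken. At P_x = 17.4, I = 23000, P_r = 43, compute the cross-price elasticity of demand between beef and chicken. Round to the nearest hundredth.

At the given point, Q_x = 23 − 0.58(17.4)² + 0.03(23000) + 1.5(43) = 23 − 175.6008 + 690 + 64.5 = 601.8992.
∂Q_x/∂P_r = +1.5, so E_xy = 1.5·(43/601.8992) ≈ 0.11.
E_xy > 0: the goods are substitutes.

0.11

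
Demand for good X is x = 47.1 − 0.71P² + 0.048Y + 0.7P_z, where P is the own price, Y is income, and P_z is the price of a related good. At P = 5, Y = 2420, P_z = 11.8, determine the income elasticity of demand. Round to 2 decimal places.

Evaluating quantity at (P, Y, P_z) gives x = 47.1 − 0.71(5)² + 0.048(2420) + 0.7(11.8) = 47.1 − 17.75 + 116.16 + 8.26 = 153.77.
∂x/∂Y = +0.048, so E_I = 0.048·(2420/153.77) ≈ 0.76.
E_I ∈ (0,1): normal good (necessity).

0.76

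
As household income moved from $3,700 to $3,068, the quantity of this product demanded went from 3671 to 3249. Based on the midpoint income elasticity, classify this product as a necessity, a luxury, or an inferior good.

%ΔQ = (3249 − 3671)/[(3671+3249)/2] = -422/3460 ≈ -0.1220.
%ΔM = (3,068 − 3,700)/[(3,700+3,068)/2] = -632/3384 ≈ -0.1868.
E_I = %ΔQ/%ΔM ≈ 0.653.
E_I ∈ (0,1): normal good (necessity).

necessity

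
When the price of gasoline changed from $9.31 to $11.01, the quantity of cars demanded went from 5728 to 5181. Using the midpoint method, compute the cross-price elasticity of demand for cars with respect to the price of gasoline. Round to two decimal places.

-0.60

%ΔQ_x = (5181 − 5728)/[(5728+5181)/2] = -547/5454.5 ≈ -0.1003.
%ΔP_y = (11.01 − 9.31)/[(9.31+11.01)/2] ≈ 0.1673.
E_xy = -0.1003/0.1673 ≈ -0.60.
E_xy < 0, so cars and gasoline are complements.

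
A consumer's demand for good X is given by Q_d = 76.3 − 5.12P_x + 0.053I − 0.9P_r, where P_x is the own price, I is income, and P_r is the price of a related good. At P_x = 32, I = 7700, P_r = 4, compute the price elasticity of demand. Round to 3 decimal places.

-0.517

First evaluate Q_d: 76.3 − 5.12(32) + 0.053(7700) − 0.9(4) = 76.3 − 163.84 + 408.1 − 3.6 = 316.96.
∂Q_d/∂P_x = −5.12, so E_p = (−5.12)·(32/316.96) ≈ -0.517.
|E_p| < 1: demand is inelastic.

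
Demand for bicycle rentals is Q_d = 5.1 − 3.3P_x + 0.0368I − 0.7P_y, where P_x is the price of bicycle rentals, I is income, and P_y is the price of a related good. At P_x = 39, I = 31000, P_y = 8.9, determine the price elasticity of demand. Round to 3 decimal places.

-0.127

Evaluating quantity at (P_x, I, P_y) gives Q_d = 5.1 − 3.3(39) + 0.0368(31000) − 0.7(8.9) = 5.1 − 128.7 + 1140.8 − 6.23 = 1010.97.
∂Q_d/∂P_x = −3.3, so E_p = (−3.3)·(39/1010.97) ≈ -0.127.
|E_p| < 1: demand is inelastic.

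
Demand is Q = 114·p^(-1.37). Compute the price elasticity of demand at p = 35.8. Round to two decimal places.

For a Cobb–Douglas (constant-elasticity) form Q = A·p^α·…, the elasticity with respect to p equals the exponent α at every point.
Here the exponent on p is -1.37, so the price elasticity of demand is -1.37.

-1.37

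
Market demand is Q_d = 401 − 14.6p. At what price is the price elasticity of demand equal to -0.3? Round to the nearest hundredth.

6.34

Set −bp/(a − bp) = −0.3 ⇒ bp = 0.3(a − bp) ⇒ bp(1+0.3) = 0.3·a.
p = 0.3·401/(14.6·1.3) ≈ 6.34.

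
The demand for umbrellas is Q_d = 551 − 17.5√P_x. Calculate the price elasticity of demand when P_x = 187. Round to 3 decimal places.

At P_x = 187, Q_d = 311.6911.
dQ_d/dP_x = −17.5/(2√P_x) = −17.5/(2·13.6748).
Point elasticity E = (dQ_d/dP_x)·(P_x/Q_d) = -0.6399 × 187/311.6911 ≈ -0.384.
|E| < 1, so demand is inelastic at this price.

-0.384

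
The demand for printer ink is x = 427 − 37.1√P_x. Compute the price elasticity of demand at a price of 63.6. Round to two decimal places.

At P_x = 63.6, x = 131.129.
dx/dP_x = −37.1/(2√P_x) = −37.1/(2·7.975).
Point elasticity E = (dx/dP_x)·(P_x/x) = -2.326 × 63.6/131.129 ≈ -1.13.
|E| > 1, so demand is elastic at this price.

-1.13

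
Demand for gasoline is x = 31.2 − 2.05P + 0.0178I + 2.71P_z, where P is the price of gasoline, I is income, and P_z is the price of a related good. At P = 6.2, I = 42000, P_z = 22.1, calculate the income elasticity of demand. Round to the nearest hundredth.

0.91

Substituting, x = 31.2 − 2.05(6.2) + 0.0178(42000) + 2.71(22.1) = 31.2 − 12.71 + 747.6 + 59.891 = 825.981.
∂x/∂I = +0.0178, so E_I = 0.0178·(42000/825.981) ≈ 0.91.
E_I ∈ (0,1): normal good (necessity).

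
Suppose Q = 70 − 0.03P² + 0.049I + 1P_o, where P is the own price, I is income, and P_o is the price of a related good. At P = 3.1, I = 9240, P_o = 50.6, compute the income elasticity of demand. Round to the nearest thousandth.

Q = 70 − 0.03(3.1)² + 0.049(9240) + 1(50.6) = 70 − 0.2883 + 452.76 + 50.6 = 573.0717.
∂Q/∂I = +0.049, so E_I = 0.049·(9240/573.0717) ≈ 0.790.
E_I ∈ (0,1): normal good (necessity).

0.790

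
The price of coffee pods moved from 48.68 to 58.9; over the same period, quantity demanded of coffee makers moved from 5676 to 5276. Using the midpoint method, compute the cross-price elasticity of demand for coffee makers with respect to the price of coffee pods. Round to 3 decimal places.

-0.384

%ΔQ_x = (5276 − 5676)/[(5676+5276)/2] = -400/5476 ≈ -0.0730.
%ΔP_y = (58.9 − 48.68)/[(48.68+58.9)/2] ≈ 0.1900.
E_xy = -0.0730/0.1900 ≈ -0.384.
E_xy < 0, so coffee makers and coffee pods are complements.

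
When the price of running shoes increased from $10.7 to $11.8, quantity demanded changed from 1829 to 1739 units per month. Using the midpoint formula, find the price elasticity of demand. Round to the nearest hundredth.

%ΔQ = (1739 − 1829)/[(1829 + 1739)/2] = -90/1784 ≈ -0.0504.
%Δp = (11.8 − 10.7)/[(10.7 + 11.8)/2] = 1.1/11.25 ≈ 0.0978.
Arc elasticity E = %ΔQ/%Δp ≈ -0.0504/0.0978 ≈ -0.52.
|E| < 1: demand is inelastic over this range.

-0.52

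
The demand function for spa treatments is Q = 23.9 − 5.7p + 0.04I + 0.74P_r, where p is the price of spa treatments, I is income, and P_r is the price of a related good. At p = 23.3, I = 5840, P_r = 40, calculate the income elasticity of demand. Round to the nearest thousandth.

At the given point, Q = 23.9 − 5.7(23.3) + 0.04(5840) + 0.74(40) = 23.9 − 132.81 + 233.6 + 29.6 = 154.29.
∂Q/∂I = +0.04, so E_I = 0.04·(5840/154.29) ≈ 1.514.
E_I > 1: normal good (luxury).

1.514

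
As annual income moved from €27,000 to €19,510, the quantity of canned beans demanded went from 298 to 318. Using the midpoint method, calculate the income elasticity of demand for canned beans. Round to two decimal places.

%ΔQ = (318 − 298)/[(298+318)/2] = 20/308 ≈ 0.0649.
%ΔI = (19,510 − 27,000)/[(27,000+19,510)/2] = -7490/23255 ≈ -0.3221.
E_I = %ΔQ/%ΔI ≈ -0.20.
E_I < 0: inferior good.

-0.20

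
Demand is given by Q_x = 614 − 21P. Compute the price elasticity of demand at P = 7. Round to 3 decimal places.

At P = 7, Q_x = 467.
dQ_x/dP = −21.
Point elasticity E = (dQ_x/dP)·(P/Q_x) = -21 × 7/467 ≈ -0.315.
|E| < 1, so demand is inelastic at this price.

-0.315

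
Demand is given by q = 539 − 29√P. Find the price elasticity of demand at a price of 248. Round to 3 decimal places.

At P = 248, q = 82.3075.
dq/dP = −29/(2√P) = −29/(2·15.748).
Point elasticity E = (dq/dP)·(P/q) = -0.9208 × 248/82.3075 ≈ -2.774.
|E| > 1, so demand is elastic at this price.

-2.774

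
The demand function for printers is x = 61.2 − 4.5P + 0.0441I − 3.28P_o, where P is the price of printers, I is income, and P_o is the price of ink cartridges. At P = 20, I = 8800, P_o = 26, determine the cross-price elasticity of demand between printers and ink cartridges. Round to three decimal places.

Evaluating quantity at (P, I, P_o) gives x = 61.2 − 4.5(20) + 0.0441(8800) − 3.28(26) = 61.2 − 90 + 388.08 − 85.28 = 274.
∂x/∂P_o = −3.28, so E_xy = -3.28·(26/274) ≈ -0.311.
E_xy < 0: the goods are complements.

-0.311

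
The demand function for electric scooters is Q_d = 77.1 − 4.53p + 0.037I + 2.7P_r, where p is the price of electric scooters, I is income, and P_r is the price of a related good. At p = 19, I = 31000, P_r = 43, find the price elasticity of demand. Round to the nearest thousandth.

-0.069

Substituting, Q_d = 77.1 − 4.53(19) + 0.037(31000) + 2.7(43) = 77.1 − 86.07 + 1147 + 116.1 = 1254.13.
∂Q_d/∂p = −4.53, so E_p = (−4.53)·(19/1254.13) ≈ -0.069.
|E_p| < 1: demand is inelastic.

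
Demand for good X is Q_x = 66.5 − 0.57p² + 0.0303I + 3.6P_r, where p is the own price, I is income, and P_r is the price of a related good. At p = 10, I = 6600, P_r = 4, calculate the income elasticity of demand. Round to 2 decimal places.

First evaluate Q_x: 66.5 − 0.57(10)² + 0.0303(6600) + 3.6(4) = 66.5 − 57 + 199.98 + 14.4 = 223.88.
∂Q_x/∂I = +0.0303, so E_I = 0.0303·(6600/223.88) ≈ 0.89.
E_I ∈ (0,1): normal good (necessity).

0.89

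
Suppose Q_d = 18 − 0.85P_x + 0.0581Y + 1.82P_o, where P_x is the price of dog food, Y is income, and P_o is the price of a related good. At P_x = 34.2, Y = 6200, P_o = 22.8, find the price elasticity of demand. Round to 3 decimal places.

Q_d = 18 − 0.85(34.2) + 0.0581(6200) + 1.82(22.8) = 18 − 29.07 + 360.22 + 41.496 = 390.646.
∂Q_d/∂P_x = −0.85, so E_p = (−0.85)·(34.2/390.646) ≈ -0.074.
|E_p| < 1: demand is inelastic.

-0.074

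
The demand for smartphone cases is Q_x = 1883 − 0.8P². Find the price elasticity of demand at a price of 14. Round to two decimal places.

-0.18

At P = 14, Q_x = 1726.2.
dQ_x/dP = −2·0.8·P = −22.4.
Point elasticity E = (dQ_x/dP)·(P/Q_x) = -22.4 × 14/1726.2 ≈ -0.18.
|E| < 1, so demand is inelastic at this price.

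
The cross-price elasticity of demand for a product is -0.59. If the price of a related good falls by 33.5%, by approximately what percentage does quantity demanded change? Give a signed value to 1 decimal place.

19.8

%ΔQ ≈ E × %ΔP_y = (-0.59) × (-33.5%) ≈ 19.8%.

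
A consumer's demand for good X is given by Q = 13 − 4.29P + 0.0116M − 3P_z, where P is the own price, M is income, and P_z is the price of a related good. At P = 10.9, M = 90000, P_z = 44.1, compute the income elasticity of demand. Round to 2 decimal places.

Evaluating quantity at (P, M, P_z) gives Q = 13 − 4.29(10.9) + 0.0116(90000) − 3(44.1) = 13 − 46.761 + 1044 − 132.3 = 877.939.
∂Q/∂M = +0.0116, so E_I = 0.0116·(90000/877.939) ≈ 1.19.
E_I > 1: normal good (luxury).

1.19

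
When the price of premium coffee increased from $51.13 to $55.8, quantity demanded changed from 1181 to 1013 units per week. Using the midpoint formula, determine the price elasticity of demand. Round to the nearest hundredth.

-1.75

%ΔQ = (1013 − 1181)/[(1181 + 1013)/2] = -168/1097 ≈ -0.1531.
%Δp = (55.8 − 51.13)/[(51.13 + 55.8)/2] = 4.67/53.465 ≈ 0.0873.
Arc elasticity E = %ΔQ/%Δp ≈ -0.1531/0.0873 ≈ -1.75.
|E| > 1: demand is elastic over this range.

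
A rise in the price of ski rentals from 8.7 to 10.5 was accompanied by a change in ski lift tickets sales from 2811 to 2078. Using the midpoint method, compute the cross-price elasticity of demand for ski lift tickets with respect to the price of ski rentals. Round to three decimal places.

-1.599

%ΔQ_x = (2078 − 2811)/[(2811+2078)/2] = -733/2444.5 ≈ -0.2999.
%ΔP_y = (10.5 − 8.7)/[(8.7+10.5)/2] ≈ 0.1875.
E_xy = -0.2999/0.1875 ≈ -1.599.
E_xy < 0, so ski lift tickets and ski rentals are complements.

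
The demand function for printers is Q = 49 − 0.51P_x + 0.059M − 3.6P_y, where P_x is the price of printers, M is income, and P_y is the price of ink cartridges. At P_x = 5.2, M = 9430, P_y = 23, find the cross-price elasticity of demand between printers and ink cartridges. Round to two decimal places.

-0.16

Q = 49 − 0.51(5.2) + 0.059(9430) − 3.6(23) = 49 − 2.652 + 556.37 − 82.8 = 519.918.
∂Q/∂P_y = −3.6, so E_xy = -3.6·(23/519.918) ≈ -0.16.
E_xy < 0: the goods are complements.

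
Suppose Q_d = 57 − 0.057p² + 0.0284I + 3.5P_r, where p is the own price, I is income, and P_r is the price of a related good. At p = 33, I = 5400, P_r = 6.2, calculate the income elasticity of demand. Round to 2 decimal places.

Substituting, Q_d = 57 − 0.057(33)² + 0.0284(5400) + 3.5(6.2) = 57 − 62.073 + 153.36 + 21.7 = 169.987.
∂Q_d/∂I = +0.0284, so E_I = 0.0284·(5400/169.987) ≈ 0.90.
E_I ∈ (0,1): normal good (necessity).

0.90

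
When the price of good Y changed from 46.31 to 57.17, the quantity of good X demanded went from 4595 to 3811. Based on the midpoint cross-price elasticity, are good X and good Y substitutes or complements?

%ΔQ_x = (3811 − 4595)/[(4595+3811)/2] = -784/4203 ≈ -0.1865.
%ΔP_y = (57.17 − 46.31)/[(46.31+57.17)/2] ≈ 0.2099.
E_xy = -0.1865/0.2099 ≈ -0.889.
E_xy < 0, so the goods are complements.

complements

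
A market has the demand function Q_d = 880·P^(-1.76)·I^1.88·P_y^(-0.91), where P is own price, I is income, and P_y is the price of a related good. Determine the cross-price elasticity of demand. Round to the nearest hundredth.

-0.91

For a Cobb–Douglas (constant-elasticity) form Q_d = A·P_y^α·…, the elasticity with respect to P_y equals the exponent α at every point.
Here the exponent on P_y is -0.91, so the cross-price elasticity of demand is -0.91.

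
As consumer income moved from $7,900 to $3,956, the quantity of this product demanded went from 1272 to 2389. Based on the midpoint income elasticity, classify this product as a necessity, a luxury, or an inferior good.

%ΔQ = (2389 − 1272)/[(1272+2389)/2] = 1117/1830.5 ≈ 0.6102.
%ΔY = (3,956 − 7,900)/[(7,900+3,956)/2] = -3944/5928 ≈ -0.6653.
E_I = %ΔQ/%ΔY ≈ -0.917.
E_I < 0: inferior good.

inferior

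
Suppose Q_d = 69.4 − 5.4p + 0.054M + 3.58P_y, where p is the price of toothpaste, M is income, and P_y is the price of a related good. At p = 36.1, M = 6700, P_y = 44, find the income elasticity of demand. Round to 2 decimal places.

Substituting, Q_d = 69.4 − 5.4(36.1) + 0.054(6700) + 3.58(44) = 69.4 − 194.94 + 361.8 + 157.52 = 393.78.
∂Q_d/∂M = +0.054, so E_I = 0.054·(6700/393.78) ≈ 0.92.
E_I ∈ (0,1): normal good (necessity).

0.92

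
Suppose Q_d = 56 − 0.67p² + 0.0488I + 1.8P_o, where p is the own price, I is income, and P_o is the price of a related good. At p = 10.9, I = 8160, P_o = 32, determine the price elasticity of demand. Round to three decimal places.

-0.368

At the given point, Q_d = 56 − 0.67(10.9)² + 0.0488(8160) + 1.8(32) = 56 − 79.6027 + 398.208 + 57.6 = 432.2053.
∂Q_d/∂p = −2·0.67·p = -14.606, so E_p = -14.606·(10.9/432.2053) ≈ -0.368.
|E_p| < 1: demand is inelastic.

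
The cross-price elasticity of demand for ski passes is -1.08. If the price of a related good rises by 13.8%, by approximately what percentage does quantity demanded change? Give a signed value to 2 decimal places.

%ΔQ ≈ E × %ΔP_y = (-1.08) × (13.8%) ≈ -14.90%.

-14.90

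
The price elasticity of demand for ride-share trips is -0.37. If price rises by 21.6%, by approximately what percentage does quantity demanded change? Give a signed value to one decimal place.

%ΔQ ≈ E × %ΔP = (-0.37) × (21.6%) ≈ -8.0%.

-8.0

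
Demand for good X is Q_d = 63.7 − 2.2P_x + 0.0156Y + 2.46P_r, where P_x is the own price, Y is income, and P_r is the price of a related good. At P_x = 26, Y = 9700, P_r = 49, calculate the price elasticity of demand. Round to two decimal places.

At the given point, Q_d = 63.7 − 2.2(26) + 0.0156(9700) + 2.46(49) = 63.7 − 57.2 + 151.32 + 120.54 = 278.36.
∂Q_d/∂P_x = −2.2, so E_p = (−2.2)·(26/278.36) ≈ -0.21.
|E_p| < 1: demand is inelastic.

-0.21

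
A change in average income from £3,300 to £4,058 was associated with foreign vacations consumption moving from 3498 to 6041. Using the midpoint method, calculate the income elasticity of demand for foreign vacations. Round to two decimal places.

%ΔQ = (6041 − 3498)/[(3498+6041)/2] = 2543/4769.5 ≈ 0.5332.
%ΔI = (4,058 − 3,300)/[(3,300+4,058)/2] = 758/3679 ≈ 0.2060.
E_I = %ΔQ/%ΔI ≈ 2.59.
E_I > 1: normal good (luxury).

2.59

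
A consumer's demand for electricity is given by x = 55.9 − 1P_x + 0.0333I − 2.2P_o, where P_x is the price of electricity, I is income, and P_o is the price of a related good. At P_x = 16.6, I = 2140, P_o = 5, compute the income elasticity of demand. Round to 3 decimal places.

Substituting, x = 55.9 − 1(16.6) + 0.0333(2140) − 2.2(5) = 55.9 − 16.6 + 71.262 − 11 = 99.562.
∂x/∂I = +0.0333, so E_I = 0.0333·(2140/99.562) ≈ 0.716.
E_I ∈ (0,1): normal good (necessity).

0.716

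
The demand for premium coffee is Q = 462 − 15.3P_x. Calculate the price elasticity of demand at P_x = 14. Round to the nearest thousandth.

At P_x = 14, Q = 247.8.
dQ/dP_x = −15.3.
Point elasticity E = (dQ/dP_x)·(P_x/Q) = -15.3 × 14/247.8 ≈ -0.864.
|E| < 1, so demand is inelastic at this price.

-0.864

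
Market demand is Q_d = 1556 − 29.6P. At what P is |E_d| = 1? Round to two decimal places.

For linear demand Q_d = a − bP, E = −bP/(a − bP). |E| = 1 ⇒ bP = a − bP ⇒ P = a/(2b).
P = 1556/(2·29.6) ≈ 26.28.

26.28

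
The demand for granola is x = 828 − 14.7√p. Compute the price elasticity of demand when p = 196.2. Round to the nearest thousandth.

-0.165

At p = 196.2, x = 622.095.
dx/dp = −14.7/(2√p) = −14.7/(2·14.0071).
Point elasticity E = (dx/dp)·(p/x) = -0.5247 × 196.2/622.095 ≈ -0.165.
|E| < 1, so demand is inelastic at this price.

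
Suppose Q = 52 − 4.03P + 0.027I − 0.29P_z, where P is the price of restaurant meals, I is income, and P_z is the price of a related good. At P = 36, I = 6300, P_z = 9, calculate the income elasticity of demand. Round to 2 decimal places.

Evaluating quantity at (P, I, P_z) gives Q = 52 − 4.03(36) + 0.027(6300) − 0.29(9) = 52 − 145.08 + 170.1 − 2.61 = 74.41.
∂Q/∂I = +0.027, so E_I = 0.027·(6300/74.41) ≈ 2.29.
E_I > 1: normal good (luxury).

2.29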